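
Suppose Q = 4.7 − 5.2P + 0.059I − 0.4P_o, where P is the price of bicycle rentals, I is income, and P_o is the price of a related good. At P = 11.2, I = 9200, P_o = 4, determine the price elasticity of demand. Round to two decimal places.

-0.12

Substituting, Q = 4.7 − 5.2(11.2) + 0.059(9200) − 0.4(4) = 4.7 − 58.24 + 542.8 − 1.6 = 487.66.
∂Q/∂P = −5.2, so E_p = (−5.2)·(11.2/487.66) ≈ -0.12.
|E_p| < 1: demand is inelastic.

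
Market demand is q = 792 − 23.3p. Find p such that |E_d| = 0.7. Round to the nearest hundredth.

14.00

Set −bp/(a − bp) = −0.7 ⇒ bp = 0.7(a − bp) ⇒ bp(1+0.7) = 0.7·a.
p = 0.7·792/(23.3·1.7) ≈ 14.00.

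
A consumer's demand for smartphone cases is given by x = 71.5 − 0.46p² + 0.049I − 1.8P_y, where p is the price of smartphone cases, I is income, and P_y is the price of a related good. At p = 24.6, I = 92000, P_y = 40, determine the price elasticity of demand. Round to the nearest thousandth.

At the given point, x = 71.5 − 0.46(24.6)² + 0.049(92000) − 1.8(40) = 71.5 − 278.3736 + 4508 − 72 = 4229.1264.
∂x/∂p = −2·0.46·p = -22.632, so E_p = -22.632·(24.6/4229.1264) ≈ -0.132.
|E_p| < 1: demand is inelastic.

-0.132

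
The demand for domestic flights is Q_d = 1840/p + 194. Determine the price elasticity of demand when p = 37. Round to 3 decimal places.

At p = 37, Q_d = 243.7297.
dQ_d/dp = −1840/p² = −1.344.
Point elasticity E = (dQ_d/dp)·(p/Q_d) = -1.344 × 37/243.7297 ≈ -0.204.
|E| < 1, so demand is inelastic at this price.

-0.204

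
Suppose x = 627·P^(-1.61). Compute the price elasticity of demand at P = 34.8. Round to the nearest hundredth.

For a Cobb–Douglas (constant-elasticity) form x = A·P^α·…, the elasticity with respect to P equals the exponent α at every point.
Here the exponent on P is -1.61, so the price elasticity of demand is -1.61.

-1.61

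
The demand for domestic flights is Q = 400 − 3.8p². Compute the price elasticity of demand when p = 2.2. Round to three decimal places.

At p = 2.2, Q = 381.608.
dQ/dp = −2·3.8·p = −16.72.
Point elasticity E = (dQ/dp)·(p/Q) = -16.72 × 2.2/381.608 ≈ -0.096.
|E| < 1, so demand is inelastic at this price.

-0.096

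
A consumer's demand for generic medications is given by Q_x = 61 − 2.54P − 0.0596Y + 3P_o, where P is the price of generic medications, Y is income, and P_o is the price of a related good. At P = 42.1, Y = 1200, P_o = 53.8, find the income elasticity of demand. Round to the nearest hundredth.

Q_x = 61 − 2.54(42.1) − 0.0596(1200) + 3(53.8) = 61 − 106.934 − 71.52 + 161.4 = 43.946.
∂Q_x/∂Y = −0.0596, so E_I = -0.0596·(1200/43.946) ≈ -1.63.
E_I < 0: inferior good.

-1.63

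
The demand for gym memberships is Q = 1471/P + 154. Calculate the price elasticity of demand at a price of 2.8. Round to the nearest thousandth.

At P = 2.8, Q = 679.3571.
dQ/dP = −1471/P² = −187.6276.
Point elasticity E = (dQ/dP)·(P/Q) = -187.6276 × 2.8/679.3571 ≈ -0.773.
|E| < 1, so demand is inelastic at this price.

-0.773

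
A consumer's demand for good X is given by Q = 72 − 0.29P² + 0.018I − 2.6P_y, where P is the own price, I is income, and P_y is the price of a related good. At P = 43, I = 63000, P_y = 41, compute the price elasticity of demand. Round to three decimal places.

-1.904

First evaluate Q: 72 − 0.29(43)² + 0.018(63000) − 2.6(41) = 72 − 536.21 + 1134 − 106.6 = 563.19.
∂Q/∂P = −2·0.29·P = -24.94, so E_p = -24.94·(43/563.19) ≈ -1.904.
|E_p| > 1: demand is elastic.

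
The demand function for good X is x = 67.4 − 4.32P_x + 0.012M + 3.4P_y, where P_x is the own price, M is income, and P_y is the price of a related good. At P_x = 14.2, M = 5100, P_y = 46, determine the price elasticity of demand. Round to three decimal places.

-0.274

First evaluate x: 67.4 − 4.32(14.2) + 0.012(5100) + 3.4(46) = 67.4 − 61.344 + 61.2 + 156.4 = 223.656.
∂x/∂P_x = −4.32, so E_p = (−4.32)·(14.2/223.656) ≈ -0.274.
|E_p| < 1: demand is inelastic.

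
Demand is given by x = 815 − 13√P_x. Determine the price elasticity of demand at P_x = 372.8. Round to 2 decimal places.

At P_x = 372.8, x = 563.9956.
dx/dP_x = −13/(2√P_x) = −13/(2·19.308).
Point elasticity E = (dx/dP_x)·(P_x/x) = -0.3366 × 372.8/563.9956 ≈ -0.22.
|E| < 1, so demand is inelastic at this price.

-0.22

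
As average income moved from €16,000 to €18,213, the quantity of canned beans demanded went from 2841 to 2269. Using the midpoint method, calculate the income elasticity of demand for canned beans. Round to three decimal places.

-1.731

%ΔQ = (2269 − 2841)/[(2841+2269)/2] = -572/2555 ≈ -0.2239.
%ΔM = (18,213 − 16,000)/[(16,000+18,213)/2] = 2213/17106.5 ≈ 0.1294.
E_I = %ΔQ/%ΔM ≈ -1.731.
E_I < 0: inferior good.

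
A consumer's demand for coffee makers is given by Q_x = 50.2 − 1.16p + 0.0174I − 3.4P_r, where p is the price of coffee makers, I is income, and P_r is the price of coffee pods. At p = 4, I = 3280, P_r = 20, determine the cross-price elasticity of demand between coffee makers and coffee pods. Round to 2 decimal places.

-1.96

Evaluating quantity at (p, I, P_r) gives Q_x = 50.2 − 1.16(4) + 0.0174(3280) − 3.4(20) = 50.2 − 4.64 + 57.072 − 68 = 34.632.
∂Q_x/∂P_r = −3.4, so E_xy = -3.4·(20/34.632) ≈ -1.96.
E_xy < 0: the goods are complements.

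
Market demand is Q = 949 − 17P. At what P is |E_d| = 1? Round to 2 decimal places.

For linear demand Q = a − bP, E = −bP/(a − bP). |E| = 1 ⇒ bP = a − bP ⇒ P = a/(2b).
P = 949/(2·17) ≈ 27.91.

27.91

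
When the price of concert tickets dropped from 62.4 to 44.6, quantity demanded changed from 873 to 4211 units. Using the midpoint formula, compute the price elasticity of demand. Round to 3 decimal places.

-3.947

%Δq = (4211 − 873)/[(873 + 4211)/2] = 3338/2542 ≈ 1.3131.
%ΔP = (44.6 − 62.4)/[(62.4 + 44.6)/2] = -17.8/53.5 ≈ -0.3327.
Arc elasticity E = %Δq/%ΔP ≈ 1.3131/-0.3327 ≈ -3.947.
|E| > 1: demand is elastic over this range.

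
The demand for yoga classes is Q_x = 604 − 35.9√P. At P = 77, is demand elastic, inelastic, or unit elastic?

At P = 77, Q_x = 288.9788.
dQ_x/dP = −35.9/(2√P) = −35.9/(2·8.775).
Point elasticity E = (dQ_x/dP)·(P/Q_x) = -2.0456 × 77/288.9788 ≈ -0.545.
|E| ≈ 0.545 < 1, so demand is inelastic.

inelastic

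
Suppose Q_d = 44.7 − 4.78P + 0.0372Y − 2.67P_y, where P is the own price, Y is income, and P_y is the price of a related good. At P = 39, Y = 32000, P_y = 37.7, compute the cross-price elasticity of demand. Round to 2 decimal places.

Q_d = 44.7 − 4.78(39) + 0.0372(32000) − 2.67(37.7) = 44.7 − 186.42 + 1190.4 − 100.659 = 948.021.
∂Q_d/∂P_y = −2.67, so E_xy = -2.67·(37.7/948.021) ≈ -0.11.
E_xy < 0: the goods are complements.

-0.11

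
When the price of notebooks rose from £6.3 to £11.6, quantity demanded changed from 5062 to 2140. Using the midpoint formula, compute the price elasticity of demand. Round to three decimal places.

%ΔQ = (2140 − 5062)/[(5062 + 2140)/2] = -2922/3601 ≈ -0.8114.
%Δp = (11.6 − 6.3)/[(6.3 + 11.6)/2] = 5.3/8.95 ≈ 0.5922.
Arc elasticity E = %ΔQ/%Δp ≈ -0.8114/0.5922 ≈ -1.370.
|E| > 1: demand is elastic over this range.

-1.370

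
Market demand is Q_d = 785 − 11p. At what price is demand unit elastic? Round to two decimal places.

35.68

For linear demand Q_d = a − bp, E = −bp/(a − bp). |E| = 1 ⇒ bp = a − bp ⇒ p = a/(2b).
p = 785/(2·11) ≈ 35.68.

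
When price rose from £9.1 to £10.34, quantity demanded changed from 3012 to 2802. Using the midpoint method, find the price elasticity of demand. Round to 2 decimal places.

%Δq = (2802 − 3012)/[(3012 + 2802)/2] = -210/2907 ≈ -0.0722.
%ΔP = (10.34 − 9.1)/[(9.1 + 10.34)/2] = 1.24/9.72 ≈ 0.1276.
Arc elasticity E = %Δq/%ΔP ≈ -0.0722/0.1276 ≈ -0.57.
|E| < 1: demand is inelastic over this range.

-0.57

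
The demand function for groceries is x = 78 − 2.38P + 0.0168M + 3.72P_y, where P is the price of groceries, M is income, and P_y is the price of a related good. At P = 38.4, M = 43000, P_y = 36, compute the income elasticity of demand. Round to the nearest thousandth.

First evaluate x: 78 − 2.38(38.4) + 0.0168(43000) + 3.72(36) = 78 − 91.392 + 722.4 + 133.92 = 842.928.
∂x/∂M = +0.0168, so E_I = 0.0168·(43000/842.928) ≈ 0.857.
E_I ∈ (0,1): normal good (necessity).

0.857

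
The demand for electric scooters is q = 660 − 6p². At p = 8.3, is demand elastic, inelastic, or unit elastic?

At p = 8.3, q = 246.66.
dq/dp = −2·6·p = −99.6.
Point elasticity E = (dq/dp)·(p/q) = -99.6 × 8.3/246.66 ≈ -3.351.
|E| ≈ 3.351 > 1, so demand is elastic.

elastic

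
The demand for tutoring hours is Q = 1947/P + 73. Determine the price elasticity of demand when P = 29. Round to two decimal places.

-0.48

At P = 29, Q = 140.1379.
dQ/dP = −1947/P² = −2.3151.
Point elasticity E = (dQ/dP)·(P/Q) = -2.3151 × 29/140.1379 ≈ -0.48.
|E| < 1, so demand is inelastic at this price.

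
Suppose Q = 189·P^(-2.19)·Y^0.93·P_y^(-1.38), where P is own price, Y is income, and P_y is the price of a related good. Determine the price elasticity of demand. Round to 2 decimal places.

-2.19

For a Cobb–Douglas (constant-elasticity) form Q = A·P^α·…, the elasticity with respect to P equals the exponent α at every point.
Here the exponent on P is -2.19, so the price elasticity of demand is -2.19.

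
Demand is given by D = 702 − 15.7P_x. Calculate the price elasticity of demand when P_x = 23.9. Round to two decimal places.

-1.15

At P_x = 23.9, D = 326.77.
dD/dP_x = −15.7.
Point elasticity E = (dD/dP_x)·(P_x/D) = -15.7 × 23.9/326.77 ≈ -1.15.
|E| > 1, so demand is elastic at this price.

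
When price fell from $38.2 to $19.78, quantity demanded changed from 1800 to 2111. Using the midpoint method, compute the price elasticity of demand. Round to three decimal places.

-0.250

%ΔQ = (2111 − 1800)/[(1800 + 2111)/2] = 311/1955.5 ≈ 0.1590.
%ΔP = (19.78 − 38.2)/[(38.2 + 19.78)/2] = -18.42/28.99 ≈ -0.6354.
Arc elasticity E = %ΔQ/%ΔP ≈ 0.1590/-0.6354 ≈ -0.250.
|E| < 1: demand is inelastic over this range.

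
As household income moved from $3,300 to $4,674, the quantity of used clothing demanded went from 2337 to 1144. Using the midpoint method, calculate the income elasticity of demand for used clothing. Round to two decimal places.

-1.99

%ΔQ = (1144 − 2337)/[(2337+1144)/2] = -1193/1740.5 ≈ -0.6854.
%ΔI = (4,674 − 3,300)/[(3,300+4,674)/2] = 1374/3987 ≈ 0.3446.
E_I = %ΔQ/%ΔI ≈ -1.99.
E_I < 0: inferior good.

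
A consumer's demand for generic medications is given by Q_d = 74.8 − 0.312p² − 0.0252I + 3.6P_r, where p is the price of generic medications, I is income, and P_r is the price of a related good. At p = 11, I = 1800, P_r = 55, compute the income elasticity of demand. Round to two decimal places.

Evaluating quantity at (p, I, P_r) gives Q_d = 74.8 − 0.312(11)² − 0.0252(1800) + 3.6(55) = 74.8 − 37.752 − 45.36 + 198 = 189.688.
∂Q_d/∂I = −0.0252, so E_I = -0.0252·(1800/189.688) ≈ -0.24.
E_I < 0: inferior good.

-0.24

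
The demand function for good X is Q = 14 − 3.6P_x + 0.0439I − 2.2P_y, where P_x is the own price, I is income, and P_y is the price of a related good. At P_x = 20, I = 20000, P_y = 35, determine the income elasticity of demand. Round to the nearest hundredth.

1.18

At the given point, Q = 14 − 3.6(20) + 0.0439(20000) − 2.2(35) = 14 − 72 + 878 − 77 = 743.
∂Q/∂I = +0.0439, so E_I = 0.0439·(20000/743) ≈ 1.18.
E_I > 1: normal good (luxury).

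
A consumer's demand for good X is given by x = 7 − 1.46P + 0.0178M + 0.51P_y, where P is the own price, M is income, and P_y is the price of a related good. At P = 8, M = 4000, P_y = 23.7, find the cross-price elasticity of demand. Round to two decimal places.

0.15

Evaluating quantity at (P, M, P_y) gives x = 7 − 1.46(8) + 0.0178(4000) + 0.51(23.7) = 7 − 11.68 + 71.2 + 12.087 = 78.607.
∂x/∂P_y = +0.51, so E_xy = 0.51·(23.7/78.607) ≈ 0.15.
E_xy > 0: the goods are substitutes.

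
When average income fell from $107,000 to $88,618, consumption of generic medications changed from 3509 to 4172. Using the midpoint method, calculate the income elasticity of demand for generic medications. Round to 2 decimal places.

-0.92

%ΔQ = (4172 − 3509)/[(3509+4172)/2] = 663/3840.5 ≈ 0.1726.
%ΔM = (88,618 − 107,000)/[(107,000+88,618)/2] = -18382/97809 ≈ -0.1879.
E_I = %ΔQ/%ΔM ≈ -0.92.
E_I < 0: inferior good.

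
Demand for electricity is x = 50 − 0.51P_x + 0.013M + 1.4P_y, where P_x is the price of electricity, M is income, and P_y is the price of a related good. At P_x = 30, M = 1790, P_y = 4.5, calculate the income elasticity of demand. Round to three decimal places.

0.362

Substituting, x = 50 − 0.51(30) + 0.013(1790) + 1.4(4.5) = 50 − 15.3 + 23.27 + 6.3 = 64.27.
∂x/∂M = +0.013, so E_I = 0.013·(1790/64.27) ≈ 0.362.
E_I ∈ (0,1): normal good (necessity).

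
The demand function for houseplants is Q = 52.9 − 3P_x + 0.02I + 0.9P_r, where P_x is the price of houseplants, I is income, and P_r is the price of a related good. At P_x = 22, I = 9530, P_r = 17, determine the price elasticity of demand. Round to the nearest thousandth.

-0.342

Evaluating quantity at (P_x, I, P_r) gives Q = 52.9 − 3(22) + 0.02(9530) + 0.9(17) = 52.9 − 66 + 190.6 + 15.3 = 192.8.
∂Q/∂P_x = −3, so E_p = (−3)·(22/192.8) ≈ -0.342.
|E_p| < 1: demand is inelastic.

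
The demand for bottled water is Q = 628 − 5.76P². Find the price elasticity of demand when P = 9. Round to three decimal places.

-5.780

At P = 9, Q = 161.44.
dQ/dP = −2·5.76·P = −103.68.
Point elasticity E = (dQ/dP)·(P/Q) = -103.68 × 9/161.44 ≈ -5.780.
|E| > 1, so demand is elastic at this price.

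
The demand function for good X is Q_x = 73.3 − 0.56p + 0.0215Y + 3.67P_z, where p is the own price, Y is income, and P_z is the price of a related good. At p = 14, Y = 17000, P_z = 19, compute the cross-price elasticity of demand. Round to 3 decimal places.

First evaluate Q_x: 73.3 − 0.56(14) + 0.0215(17000) + 3.67(19) = 73.3 − 7.84 + 365.5 + 69.73 = 500.69.
∂Q_x/∂P_z = +3.67, so E_xy = 3.67·(19/500.69) ≈ 0.139.
E_xy > 0: the goods are substitutes.

0.139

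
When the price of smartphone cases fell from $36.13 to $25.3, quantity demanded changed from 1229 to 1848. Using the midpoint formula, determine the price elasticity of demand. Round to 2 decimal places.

%ΔQ = (1848 − 1229)/[(1229 + 1848)/2] = 619/1538.5 ≈ 0.4023.
%ΔP = (25.3 − 36.13)/[(36.13 + 25.3)/2] = -10.83/30.715 ≈ -0.3526.
Arc elasticity E = %ΔQ/%ΔP ≈ 0.4023/-0.3526 ≈ -1.14.
|E| > 1: demand is elastic over this range.

-1.14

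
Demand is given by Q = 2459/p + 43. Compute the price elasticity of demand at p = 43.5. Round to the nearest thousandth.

At p = 43.5, Q = 99.5287.
dQ/dp = −2459/p² = −1.2995.
Point elasticity E = (dQ/dp)·(p/Q) = -1.2995 × 43.5/99.5287 ≈ -0.568.
|E| < 1, so demand is inelastic at this price.

-0.568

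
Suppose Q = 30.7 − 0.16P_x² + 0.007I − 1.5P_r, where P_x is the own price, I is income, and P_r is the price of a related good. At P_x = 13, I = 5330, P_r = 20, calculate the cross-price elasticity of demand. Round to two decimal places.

First evaluate Q: 30.7 − 0.16(13)² + 0.007(5330) − 1.5(20) = 30.7 − 27.04 + 37.31 − 30 = 10.97.
∂Q/∂P_r = −1.5, so E_xy = -1.5·(20/10.97) ≈ -2.73.
E_xy < 0: the goods are complements.

-2.73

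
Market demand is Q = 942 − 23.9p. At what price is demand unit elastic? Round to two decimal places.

19.71

For linear demand Q = a − bp, E = −bp/(a − bp). |E| = 1 ⇒ bp = a − bp ⇒ p = a/(2b).
p = 942/(2·23.9) ≈ 19.71.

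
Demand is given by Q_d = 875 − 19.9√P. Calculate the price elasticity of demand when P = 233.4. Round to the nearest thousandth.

-0.266

At P = 233.4, Q_d = 570.9791.
dQ_d/dP = −19.9/(2√P) = −19.9/(2·15.2774).
Point elasticity E = (dQ_d/dP)·(P/Q_d) = -0.6513 × 233.4/570.9791 ≈ -0.266.
|E| < 1, so demand is inelastic at this price.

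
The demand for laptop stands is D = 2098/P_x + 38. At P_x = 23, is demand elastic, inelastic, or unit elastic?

At P_x = 23, D = 129.2174.
dD/dP_x = −2098/P_x² = −3.966.
Point elasticity E = (dD/dP_x)·(P_x/D) = -3.966 × 23/129.2174 ≈ -0.706.
|E| ≈ 0.706 < 1, so demand is inelastic.

inelastic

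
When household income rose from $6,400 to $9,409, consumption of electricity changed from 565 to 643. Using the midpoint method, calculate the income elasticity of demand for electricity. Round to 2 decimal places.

%ΔQ = (643 − 565)/[(565+643)/2] = 78/604 ≈ 0.1291.
%ΔY = (9,409 − 6,400)/[(6,400+9,409)/2] = 3009/7904.5 ≈ 0.3807.
E_I = %ΔQ/%ΔY ≈ 0.34.
E_I ∈ (0,1): normal good (necessity).

0.34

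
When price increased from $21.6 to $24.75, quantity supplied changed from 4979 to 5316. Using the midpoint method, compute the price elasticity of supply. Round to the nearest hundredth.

0.48

%Δq = (5316 − 4979)/[(4979 + 5316)/2] = 337/5147.5 ≈ 0.0655.
%ΔP = (24.75 − 21.6)/[(21.6 + 24.75)/2] = 3.15/23.175 ≈ 0.1359.
Arc elasticity E = %Δq/%ΔP ≈ 0.0655/0.1359 ≈ 0.48.
|E| < 1: supply is inelastic over this range.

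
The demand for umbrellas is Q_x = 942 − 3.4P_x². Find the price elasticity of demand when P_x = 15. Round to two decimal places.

At P_x = 15, Q_x = 177.
dQ_x/dP_x = −2·3.4·P_x = −102.
Point elasticity E = (dQ_x/dP_x)·(P_x/Q_x) = -102 × 15/177 ≈ -8.64.
|E| > 1, so demand is elastic at this price.

-8.64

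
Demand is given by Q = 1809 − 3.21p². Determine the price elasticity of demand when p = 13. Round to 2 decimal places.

-0.86

At p = 13, Q = 1266.51.
dQ/dp = −2·3.21·p = −83.46.
Point elasticity E = (dQ/dp)·(p/Q) = -83.46 × 13/1266.51 ≈ -0.86.
|E| < 1, so demand is inelastic at this price.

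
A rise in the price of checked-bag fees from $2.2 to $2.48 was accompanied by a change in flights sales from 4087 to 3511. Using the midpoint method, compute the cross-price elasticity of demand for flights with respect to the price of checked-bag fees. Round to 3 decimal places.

%ΔQ_x = (3511 − 4087)/[(4087+3511)/2] = -576/3799 ≈ -0.1516.
%ΔP_y = (2.48 − 2.2)/[(2.2+2.48)/2] ≈ 0.1197.
E_xy = -0.1516/0.1197 ≈ -1.267.
E_xy < 0, so flights and checked-bag fees are complements.

-1.267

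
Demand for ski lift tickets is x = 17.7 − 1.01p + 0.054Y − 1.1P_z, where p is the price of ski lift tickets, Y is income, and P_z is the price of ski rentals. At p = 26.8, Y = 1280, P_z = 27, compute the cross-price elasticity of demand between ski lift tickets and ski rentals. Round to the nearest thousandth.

-0.988

First evaluate x: 17.7 − 1.01(26.8) + 0.054(1280) − 1.1(27) = 17.7 − 27.068 + 69.12 − 29.7 = 30.052.
∂x/∂P_z = −1.1, so E_xy = -1.1·(27/30.052) ≈ -0.988.
E_xy < 0: the goods are complements.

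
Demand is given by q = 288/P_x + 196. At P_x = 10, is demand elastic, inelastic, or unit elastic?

At P_x = 10, q = 224.8.
dq/dP_x = −288/P_x² = −2.88.
Point elasticity E = (dq/dP_x)·(P_x/q) = -2.88 × 10/224.8 ≈ -0.128.
|E| ≈ 0.128 < 1, so demand is inelastic.

inelastic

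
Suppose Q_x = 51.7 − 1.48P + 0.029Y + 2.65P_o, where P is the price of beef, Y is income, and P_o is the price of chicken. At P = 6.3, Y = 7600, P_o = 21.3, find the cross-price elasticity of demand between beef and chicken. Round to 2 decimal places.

0.18

Evaluating quantity at (P, Y, P_o) gives Q_x = 51.7 − 1.48(6.3) + 0.029(7600) + 2.65(21.3) = 51.7 − 9.324 + 220.4 + 56.445 = 319.221.
∂Q_x/∂P_o = +2.65, so E_xy = 2.65·(21.3/319.221) ≈ 0.18.
E_xy > 0: the goods are substitutes.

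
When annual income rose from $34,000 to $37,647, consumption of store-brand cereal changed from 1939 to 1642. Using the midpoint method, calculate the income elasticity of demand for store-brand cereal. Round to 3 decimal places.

%ΔQ = (1642 − 1939)/[(1939+1642)/2] = -297/1790.5 ≈ -0.1659.
%ΔI = (37,647 − 34,000)/[(34,000+37,647)/2] = 3647/35823.5 ≈ 0.1018.
E_I = %ΔQ/%ΔI ≈ -1.629.
E_I < 0: inferior good.

-1.629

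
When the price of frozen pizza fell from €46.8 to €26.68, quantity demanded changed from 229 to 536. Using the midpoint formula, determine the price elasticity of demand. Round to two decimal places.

-1.47

%ΔQ = (536 − 229)/[(229 + 536)/2] = 307/382.5 ≈ 0.8026.
%Δp = (26.68 − 46.8)/[(46.8 + 26.68)/2] = -20.12/36.74 ≈ -0.5476.
Arc elasticity E = %ΔQ/%Δp ≈ 0.8026/-0.5476 ≈ -1.47.
|E| > 1: demand is elastic over this range.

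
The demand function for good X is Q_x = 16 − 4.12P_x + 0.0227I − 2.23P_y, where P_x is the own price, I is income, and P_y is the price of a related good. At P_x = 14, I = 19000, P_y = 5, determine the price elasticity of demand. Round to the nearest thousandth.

Q_x = 16 − 4.12(14) + 0.0227(19000) − 2.23(5) = 16 − 57.68 + 431.3 − 11.15 = 378.47.
∂Q_x/∂P_x = −4.12, so E_p = (−4.12)·(14/378.47) ≈ -0.152.
|E_p| < 1: demand is inelastic.

-0.152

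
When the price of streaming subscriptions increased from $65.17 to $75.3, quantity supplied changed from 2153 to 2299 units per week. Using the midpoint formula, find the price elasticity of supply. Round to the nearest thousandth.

0.455

%ΔQ = (2299 − 2153)/[(2153 + 2299)/2] = 146/2226 ≈ 0.0656.
%Δp = (75.3 − 65.17)/[(65.17 + 75.3)/2] = 10.13/70.235 ≈ 0.1442.
Arc elasticity E = %ΔQ/%Δp ≈ 0.0656/0.1442 ≈ 0.455.
|E| < 1: supply is inelastic over this range.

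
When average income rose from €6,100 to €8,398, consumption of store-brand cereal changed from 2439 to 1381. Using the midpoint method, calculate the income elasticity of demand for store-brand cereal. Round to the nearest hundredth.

%ΔQ = (1381 − 2439)/[(2439+1381)/2] = -1058/1910 ≈ -0.5539.
%ΔI = (8,398 − 6,100)/[(6,100+8,398)/2] = 2298/7249 ≈ 0.3170.
E_I = %ΔQ/%ΔI ≈ -1.75.
E_I < 0: inferior good.

-1.75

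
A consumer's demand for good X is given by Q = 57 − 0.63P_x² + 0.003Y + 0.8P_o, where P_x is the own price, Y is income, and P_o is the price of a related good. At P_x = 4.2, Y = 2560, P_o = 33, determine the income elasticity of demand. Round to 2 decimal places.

0.10

At the given point, Q = 57 − 0.63(4.2)² + 0.003(2560) + 0.8(33) = 57 − 11.1132 + 7.68 + 26.4 = 79.9668.
∂Q/∂Y = +0.003, so E_I = 0.003·(2560/79.9668) ≈ 0.10.
E_I ∈ (0,1): normal good (necessity).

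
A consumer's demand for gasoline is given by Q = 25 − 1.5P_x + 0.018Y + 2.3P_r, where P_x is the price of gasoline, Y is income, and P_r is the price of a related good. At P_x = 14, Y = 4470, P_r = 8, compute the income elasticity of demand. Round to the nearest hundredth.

0.78

Substituting, Q = 25 − 1.5(14) + 0.018(4470) + 2.3(8) = 25 − 21 + 80.46 + 18.4 = 102.86.
∂Q/∂Y = +0.018, so E_I = 0.018·(4470/102.86) ≈ 0.78.
E_I ∈ (0,1): normal good (necessity).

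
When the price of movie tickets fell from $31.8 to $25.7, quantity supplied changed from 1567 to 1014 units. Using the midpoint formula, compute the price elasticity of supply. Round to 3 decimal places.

2.020

%ΔQ = (1014 − 1567)/[(1567 + 1014)/2] = -553/1290.5 ≈ -0.4285.
%Δp = (25.7 − 31.8)/[(31.8 + 25.7)/2] = -6.1/28.75 ≈ -0.2122.
Arc elasticity E = %ΔQ/%Δp ≈ -0.4285/-0.2122 ≈ 2.020.
|E| > 1: supply is elastic over this range.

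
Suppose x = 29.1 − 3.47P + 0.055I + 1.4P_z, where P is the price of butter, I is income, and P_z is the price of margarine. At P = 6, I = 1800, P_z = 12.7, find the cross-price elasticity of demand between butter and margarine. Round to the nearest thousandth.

First evaluate x: 29.1 − 3.47(6) + 0.055(1800) + 1.4(12.7) = 29.1 − 20.82 + 99 + 17.78 = 125.06.
∂x/∂P_z = +1.4, so E_xy = 1.4·(12.7/125.06) ≈ 0.142.
E_xy > 0: the goods are substitutes.

0.142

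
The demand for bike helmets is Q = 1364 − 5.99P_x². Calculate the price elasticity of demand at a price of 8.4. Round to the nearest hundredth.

At P_x = 8.4, Q = 941.3456.
dQ/dP_x = −2·5.99·P_x = −100.632.
Point elasticity E = (dQ/dP_x)·(P_x/Q) = -100.632 × 8.4/941.3456 ≈ -0.90.
|E| < 1, so demand is inelastic at this price.

-0.90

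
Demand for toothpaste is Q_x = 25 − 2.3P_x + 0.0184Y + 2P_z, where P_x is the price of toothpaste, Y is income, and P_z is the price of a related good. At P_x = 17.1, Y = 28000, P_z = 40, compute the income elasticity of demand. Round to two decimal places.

Q_x = 25 − 2.3(17.1) + 0.0184(28000) + 2(40) = 25 − 39.33 + 515.2 + 80 = 580.87.
∂Q_x/∂Y = +0.0184, so E_I = 0.0184·(28000/580.87) ≈ 0.89.
E_I ∈ (0,1): normal good (necessity).

0.89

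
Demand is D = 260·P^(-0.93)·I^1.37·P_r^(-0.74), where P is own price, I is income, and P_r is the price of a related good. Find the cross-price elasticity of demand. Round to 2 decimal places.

For a Cobb–Douglas (constant-elasticity) form D = A·P_r^α·…, the elasticity with respect to P_r equals the exponent α at every point.
Here the exponent on P_r is -0.74, so the cross-price elasticity of demand is -0.74.

-0.74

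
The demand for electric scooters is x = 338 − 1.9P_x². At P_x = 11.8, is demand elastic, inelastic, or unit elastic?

elastic

At P_x = 11.8, x = 73.444.
dx/dP_x = −2·1.9·P_x = −44.84.
Point elasticity E = (dx/dP_x)·(P_x/x) = -44.84 × 11.8/73.444 ≈ -7.204.
|E| ≈ 7.204 > 1, so demand is elastic.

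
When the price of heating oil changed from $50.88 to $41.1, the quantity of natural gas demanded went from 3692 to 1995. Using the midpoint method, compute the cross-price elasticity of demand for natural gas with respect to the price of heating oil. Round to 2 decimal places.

2.81

%ΔQ_x = (1995 − 3692)/[(3692+1995)/2] = -1697/2843.5 ≈ -0.5968.
%ΔP_y = (41.1 − 50.88)/[(50.88+41.1)/2] ≈ -0.2127.
E_xy = -0.5968/-0.2127 ≈ 2.81.
E_xy > 0, so natural gas and heating oil are substitutes.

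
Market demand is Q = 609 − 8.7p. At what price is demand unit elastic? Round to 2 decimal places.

For linear demand Q = a − bp, E = −bp/(a − bp). |E| = 1 ⇒ bp = a − bp ⇒ p = a/(2b).
p = 609/(2·8.7) = 35.00.

35.00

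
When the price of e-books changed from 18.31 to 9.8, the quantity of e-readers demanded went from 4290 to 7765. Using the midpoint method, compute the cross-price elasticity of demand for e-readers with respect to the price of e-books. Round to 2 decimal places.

-0.95

%ΔQ_x = (7765 − 4290)/[(4290+7765)/2] = 3475/6027.5 ≈ 0.5765.
%ΔP_y = (9.8 − 18.31)/[(18.31+9.8)/2] ≈ -0.6055.
E_xy = 0.5765/-0.6055 ≈ -0.95.
E_xy < 0, so e-readers and e-books are complements.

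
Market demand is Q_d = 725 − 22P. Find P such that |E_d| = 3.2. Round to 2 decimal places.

Set −bP/(a − bP) = −3.2 ⇒ bP = 3.2(a − bP) ⇒ bP(1+3.2) = 3.2·a.
P = 3.2·725/(22·4.2) ≈ 25.11.

25.11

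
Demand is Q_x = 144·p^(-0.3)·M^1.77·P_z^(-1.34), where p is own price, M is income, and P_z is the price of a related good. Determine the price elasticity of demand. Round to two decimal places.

For a Cobb–Douglas (constant-elasticity) form Q_x = A·p^α·…, the elasticity with respect to p equals the exponent α at every point.
Here the exponent on p is -0.3, so the price elasticity of demand is -0.30.

-0.30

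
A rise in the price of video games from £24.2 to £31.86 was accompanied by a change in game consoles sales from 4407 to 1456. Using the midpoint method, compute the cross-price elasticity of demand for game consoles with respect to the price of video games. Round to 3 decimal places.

%ΔQ_x = (1456 − 4407)/[(4407+1456)/2] = -2951/2931.5 ≈ -1.0067.
%ΔP_y = (31.86 − 24.2)/[(24.2+31.86)/2] ≈ 0.2733.
E_xy = -1.0067/0.2733 ≈ -3.684.
E_xy < 0, so game consoles and video games are complements.

-3.684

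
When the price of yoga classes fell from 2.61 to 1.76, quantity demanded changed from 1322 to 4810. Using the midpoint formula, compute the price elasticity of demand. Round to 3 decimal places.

%ΔQ = (4810 − 1322)/[(1322 + 4810)/2] = 3488/3066 ≈ 1.1376.
%Δp = (1.76 − 2.61)/[(2.61 + 1.76)/2] = -0.85/2.185 ≈ -0.3890.
Arc elasticity E = %ΔQ/%Δp ≈ 1.1376/-0.3890 ≈ -2.924.
|E| > 1: demand is elastic over this range.

-2.924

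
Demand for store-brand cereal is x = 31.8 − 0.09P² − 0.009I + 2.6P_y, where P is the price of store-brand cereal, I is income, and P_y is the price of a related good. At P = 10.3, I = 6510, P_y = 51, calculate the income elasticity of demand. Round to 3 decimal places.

x = 31.8 − 0.09(10.3)² − 0.009(6510) + 2.6(51) = 31.8 − 9.5481 − 58.59 + 132.6 = 96.2619.
∂x/∂I = −0.009, so E_I = -0.009·(6510/96.2619) ≈ -0.609.
E_I < 0: inferior good.

-0.609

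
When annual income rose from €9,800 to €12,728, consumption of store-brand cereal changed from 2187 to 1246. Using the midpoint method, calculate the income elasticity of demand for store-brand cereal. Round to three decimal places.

-2.109

%ΔQ = (1246 − 2187)/[(2187+1246)/2] = -941/1716.5 ≈ -0.5482.
%ΔI = (12,728 − 9,800)/[(9,800+12,728)/2] = 2928/11264 ≈ 0.2599.
E_I = %ΔQ/%ΔI ≈ -2.109.
E_I < 0: inferior good.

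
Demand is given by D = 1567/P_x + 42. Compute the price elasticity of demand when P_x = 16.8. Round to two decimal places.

At P_x = 16.8, D = 135.2738.
dD/dP_x = −1567/P_x² = −5.552.
Point elasticity E = (dD/dP_x)·(P_x/D) = -5.552 × 16.8/135.2738 ≈ -0.69.
|E| < 1, so demand is inelastic at this price.

-0.69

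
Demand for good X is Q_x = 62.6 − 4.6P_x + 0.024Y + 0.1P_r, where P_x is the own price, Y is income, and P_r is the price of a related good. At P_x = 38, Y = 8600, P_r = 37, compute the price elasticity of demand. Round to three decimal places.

-1.785

Substituting, Q_x = 62.6 − 4.6(38) + 0.024(8600) + 0.1(37) = 62.6 − 174.8 + 206.4 + 3.7 = 97.9.
∂Q_x/∂P_x = −4.6, so E_p = (−4.6)·(38/97.9) ≈ -1.785.
|E_p| > 1: demand is elastic.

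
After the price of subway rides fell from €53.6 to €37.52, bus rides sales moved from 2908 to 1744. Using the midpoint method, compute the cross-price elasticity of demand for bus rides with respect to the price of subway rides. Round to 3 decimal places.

1.418

%ΔQ_x = (1744 − 2908)/[(2908+1744)/2] = -1164/2326 ≈ -0.5004.
%ΔP_y = (37.52 − 53.6)/[(53.6+37.52)/2] ≈ -0.3529.
E_xy = -0.5004/-0.3529 ≈ 1.418.
E_xy > 0, so bus rides and subway rides are substitutes.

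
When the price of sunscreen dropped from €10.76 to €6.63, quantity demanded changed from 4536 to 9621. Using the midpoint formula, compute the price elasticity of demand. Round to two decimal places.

%Δq = (9621 − 4536)/[(4536 + 9621)/2] = 5085/7078.5 ≈ 0.7184.
%ΔP = (6.63 − 10.76)/[(10.76 + 6.63)/2] = -4.13/8.695 ≈ -0.4750.
Arc elasticity E = %Δq/%ΔP ≈ 0.7184/-0.4750 ≈ -1.51.
|E| > 1: demand is elastic over this range.

-1.51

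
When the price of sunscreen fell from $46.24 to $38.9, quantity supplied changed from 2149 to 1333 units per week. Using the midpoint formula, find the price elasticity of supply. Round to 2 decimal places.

2.72

%ΔQ = (1333 − 2149)/[(2149 + 1333)/2] = -816/1741 ≈ -0.4687.
%Δp = (38.9 − 46.24)/[(46.24 + 38.9)/2] = -7.34/42.57 ≈ -0.1724.
Arc elasticity E = %ΔQ/%Δp ≈ -0.4687/-0.1724 ≈ 2.72.
|E| > 1: supply is elastic over this range.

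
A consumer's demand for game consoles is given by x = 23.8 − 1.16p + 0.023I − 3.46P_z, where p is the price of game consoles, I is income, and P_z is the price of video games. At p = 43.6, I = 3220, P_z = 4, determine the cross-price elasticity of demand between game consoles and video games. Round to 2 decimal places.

-0.41

Evaluating quantity at (p, I, P_z) gives x = 23.8 − 1.16(43.6) + 0.023(3220) − 3.46(4) = 23.8 − 50.576 + 74.06 − 13.84 = 33.444.
∂x/∂P_z = −3.46, so E_xy = -3.46·(4/33.444) ≈ -0.41.
E_xy < 0: the goods are complements.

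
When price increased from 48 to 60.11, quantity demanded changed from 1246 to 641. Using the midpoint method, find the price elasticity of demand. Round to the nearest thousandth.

-2.862

%ΔQ = (641 − 1246)/[(1246 + 641)/2] = -605/943.5 ≈ -0.6412.
%ΔP = (60.11 − 48)/[(48 + 60.11)/2] = 12.11/54.055 ≈ 0.2240.
Arc elasticity E = %ΔQ/%ΔP ≈ -0.6412/0.2240 ≈ -2.862.
|E| > 1: demand is elastic over this range.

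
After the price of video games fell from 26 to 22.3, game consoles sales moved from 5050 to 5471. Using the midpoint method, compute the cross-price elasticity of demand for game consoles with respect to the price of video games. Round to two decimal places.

%ΔQ_x = (5471 − 5050)/[(5050+5471)/2] = 421/5260.5 ≈ 0.0800.
%ΔP_y = (22.3 − 26)/[(26+22.3)/2] ≈ -0.1532.
E_xy = 0.0800/-0.1532 ≈ -0.52.
E_xy < 0, so game consoles and video games are complements.

-0.52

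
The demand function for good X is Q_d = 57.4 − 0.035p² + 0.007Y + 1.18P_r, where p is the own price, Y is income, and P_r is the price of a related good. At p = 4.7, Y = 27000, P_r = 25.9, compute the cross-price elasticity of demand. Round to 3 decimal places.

Q_d = 57.4 − 0.035(4.7)² + 0.007(27000) + 1.18(25.9) = 57.4 − 0.7732 + 189 + 30.562 = 276.1889.
∂Q_d/∂P_r = +1.18, so E_xy = 1.18·(25.9/276.1889) ≈ 0.111.
E_xy > 0: the goods are substitutes.

0.111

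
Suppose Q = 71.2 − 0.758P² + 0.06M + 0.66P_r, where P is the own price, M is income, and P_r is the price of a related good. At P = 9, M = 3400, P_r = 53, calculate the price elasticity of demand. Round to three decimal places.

Q = 71.2 − 0.758(9)² + 0.06(3400) + 0.66(53) = 71.2 − 61.398 + 204 + 34.98 = 248.782.
∂Q/∂P = −2·0.758·P = -13.644, so E_p = -13.644·(9/248.782) ≈ -0.494.
|E_p| < 1: demand is inelastic.

-0.494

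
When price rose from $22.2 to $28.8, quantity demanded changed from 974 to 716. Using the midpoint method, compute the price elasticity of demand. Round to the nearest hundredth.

-1.18

%ΔQ = (716 − 974)/[(974 + 716)/2] = -258/845 ≈ -0.3053.
%ΔP = (28.8 − 22.2)/[(22.2 + 28.8)/2] = 6.6/25.5 ≈ 0.2588.
Arc elasticity E = %ΔQ/%ΔP ≈ -0.3053/0.2588 ≈ -1.18.
|E| > 1: demand is elastic over this range.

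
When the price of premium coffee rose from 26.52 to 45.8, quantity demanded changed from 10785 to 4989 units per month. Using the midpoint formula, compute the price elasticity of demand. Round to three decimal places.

%Δq = (4989 − 10785)/[(10785 + 4989)/2] = -5796/7887 ≈ -0.7349.
%ΔP = (45.8 − 26.52)/[(26.52 + 45.8)/2] = 19.28/36.16 ≈ 0.5332.
Arc elasticity E = %Δq/%ΔP ≈ -0.7349/0.5332 ≈ -1.378.
|E| > 1: demand is elastic over this range.

-1.378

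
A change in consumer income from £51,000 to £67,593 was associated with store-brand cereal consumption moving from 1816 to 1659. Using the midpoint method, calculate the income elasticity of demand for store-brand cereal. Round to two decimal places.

-0.32

%ΔQ = (1659 − 1816)/[(1816+1659)/2] = -157/1737.5 ≈ -0.0904.
%ΔM = (67,593 − 51,000)/[(51,000+67,593)/2] = 16593/59296.5 ≈ 0.2798.
E_I = %ΔQ/%ΔM ≈ -0.32.
E_I < 0: inferior good.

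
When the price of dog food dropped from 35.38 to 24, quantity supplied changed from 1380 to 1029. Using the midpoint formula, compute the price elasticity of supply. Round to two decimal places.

%ΔQ = (1029 − 1380)/[(1380 + 1029)/2] = -351/1204.5 ≈ -0.2914.
%ΔP = (24 − 35.38)/[(35.38 + 24)/2] = -11.38/29.69 ≈ -0.3833.
Arc elasticity E = %ΔQ/%ΔP ≈ -0.2914/-0.3833 ≈ 0.76.
|E| < 1: supply is inelastic over this range.

0.76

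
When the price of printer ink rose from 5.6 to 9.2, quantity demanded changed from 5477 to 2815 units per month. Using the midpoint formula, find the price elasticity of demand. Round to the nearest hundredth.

%ΔQ = (2815 − 5477)/[(5477 + 2815)/2] = -2662/4146 ≈ -0.6421.
%Δp = (9.2 − 5.6)/[(5.6 + 9.2)/2] = 3.6/7.4 ≈ 0.4865.
Arc elasticity E = %ΔQ/%Δp ≈ -0.6421/0.4865 ≈ -1.32.
|E| > 1: demand is elastic over this range.

-1.32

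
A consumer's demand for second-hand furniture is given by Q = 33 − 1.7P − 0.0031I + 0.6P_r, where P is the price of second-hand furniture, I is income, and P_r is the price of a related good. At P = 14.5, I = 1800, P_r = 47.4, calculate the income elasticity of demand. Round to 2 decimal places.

-0.18

Evaluating quantity at (P, I, P_r) gives Q = 33 − 1.7(14.5) − 0.0031(1800) + 0.6(47.4) = 33 − 24.65 − 5.58 + 28.44 = 31.21.
∂Q/∂I = −0.0031, so E_I = -0.0031·(1800/31.21) ≈ -0.18.
E_I < 0: inferior good.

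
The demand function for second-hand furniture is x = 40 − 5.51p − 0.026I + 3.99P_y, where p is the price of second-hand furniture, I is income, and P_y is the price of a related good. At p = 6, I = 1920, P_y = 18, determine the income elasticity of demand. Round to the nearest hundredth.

At the given point, x = 40 − 5.51(6) − 0.026(1920) + 3.99(18) = 40 − 33.06 − 49.92 + 71.82 = 28.84.
∂x/∂I = −0.026, so E_I = -0.026·(1920/28.84) ≈ -1.73.
E_I < 0: inferior good.

-1.73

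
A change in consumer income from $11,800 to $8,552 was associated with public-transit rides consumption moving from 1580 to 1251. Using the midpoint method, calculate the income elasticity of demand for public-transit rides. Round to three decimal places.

%ΔQ = (1251 − 1580)/[(1580+1251)/2] = -329/1415.5 ≈ -0.2324.
%ΔI = (8,552 − 11,800)/[(11,800+8,552)/2] = -3248/10176 ≈ -0.3192.
E_I = %ΔQ/%ΔI ≈ 0.728.
E_I ∈ (0,1): normal good (necessity).

0.728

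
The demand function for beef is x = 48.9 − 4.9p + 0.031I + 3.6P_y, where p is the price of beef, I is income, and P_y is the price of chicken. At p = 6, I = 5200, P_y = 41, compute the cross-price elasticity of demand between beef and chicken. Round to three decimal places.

x = 48.9 − 4.9(6) + 0.031(5200) + 3.6(41) = 48.9 − 29.4 + 161.2 + 147.6 = 328.3.
∂x/∂P_y = +3.6, so E_xy = 3.6·(41/328.3) ≈ 0.450.
E_xy > 0: the goods are substitutes.

0.450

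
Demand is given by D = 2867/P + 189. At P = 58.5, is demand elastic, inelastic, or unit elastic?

inelastic

At P = 58.5, D = 238.0085.
dD/dP = −2867/P² = −0.8378.
Point elasticity E = (dD/dP)·(P/D) = -0.8378 × 58.5/238.0085 ≈ -0.206.
|E| ≈ 0.206 < 1, so demand is inelastic.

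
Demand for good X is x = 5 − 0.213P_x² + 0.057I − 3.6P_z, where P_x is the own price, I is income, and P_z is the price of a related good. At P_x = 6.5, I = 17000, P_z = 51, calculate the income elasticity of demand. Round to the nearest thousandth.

Substituting, x = 5 − 0.213(6.5)² + 0.057(17000) − 3.6(51) = 5 − 8.9993 + 969 − 183.6 = 781.4008.
∂x/∂I = +0.057, so E_I = 0.057·(17000/781.4008) ≈ 1.240.
E_I > 1: normal good (luxury).

1.240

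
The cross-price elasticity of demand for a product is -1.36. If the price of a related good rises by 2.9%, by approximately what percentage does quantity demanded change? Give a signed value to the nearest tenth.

-3.9

%ΔQ ≈ E × %ΔP_y = (-1.36) × (2.9%) ≈ -3.9%.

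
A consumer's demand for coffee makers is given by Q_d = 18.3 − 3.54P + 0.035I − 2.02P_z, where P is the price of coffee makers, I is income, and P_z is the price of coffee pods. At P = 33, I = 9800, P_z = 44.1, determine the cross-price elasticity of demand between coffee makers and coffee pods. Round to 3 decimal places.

First evaluate Q_d: 18.3 − 3.54(33) + 0.035(9800) − 2.02(44.1) = 18.3 − 116.82 + 343 − 89.082 = 155.398.
∂Q_d/∂P_z = −2.02, so E_xy = -2.02·(44.1/155.398) ≈ -0.573.
E_xy < 0: the goods are complements.

-0.573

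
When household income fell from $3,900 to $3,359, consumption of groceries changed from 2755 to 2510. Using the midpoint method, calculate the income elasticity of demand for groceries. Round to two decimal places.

%ΔQ = (2510 − 2755)/[(2755+2510)/2] = -245/2632.5 ≈ -0.0931.
%ΔM = (3,359 − 3,900)/[(3,900+3,359)/2] = -541/3629.5 ≈ -0.1491.
E_I = %ΔQ/%ΔM ≈ 0.62.
E_I ∈ (0,1): normal good (necessity).

0.62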